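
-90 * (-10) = 900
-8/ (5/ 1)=-8/ 5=-1.60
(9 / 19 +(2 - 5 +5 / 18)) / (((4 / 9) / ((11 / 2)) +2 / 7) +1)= -59213 / 35986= -1.65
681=681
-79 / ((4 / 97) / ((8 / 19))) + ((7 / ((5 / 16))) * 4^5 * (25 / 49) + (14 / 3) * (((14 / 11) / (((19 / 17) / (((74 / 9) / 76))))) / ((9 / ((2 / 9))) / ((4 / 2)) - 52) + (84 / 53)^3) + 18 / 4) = 309896925089173769 / 28380694359402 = 10919.29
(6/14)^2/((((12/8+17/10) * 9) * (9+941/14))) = 5/59752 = 0.00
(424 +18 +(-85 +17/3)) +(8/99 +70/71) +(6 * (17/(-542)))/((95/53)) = 65802778703/180961605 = 363.63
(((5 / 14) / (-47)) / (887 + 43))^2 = 1 / 14978822544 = 0.00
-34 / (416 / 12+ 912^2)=-51 / 1247668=-0.00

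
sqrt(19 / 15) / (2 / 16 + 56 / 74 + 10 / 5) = 296 * sqrt(285) / 12795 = 0.39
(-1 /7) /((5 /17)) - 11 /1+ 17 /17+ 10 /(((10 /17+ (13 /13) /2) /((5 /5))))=-1679 /1295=-1.30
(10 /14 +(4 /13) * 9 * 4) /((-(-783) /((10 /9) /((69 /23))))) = 370 /66339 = 0.01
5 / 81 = 0.06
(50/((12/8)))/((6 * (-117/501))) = -8350/351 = -23.79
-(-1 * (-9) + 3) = -12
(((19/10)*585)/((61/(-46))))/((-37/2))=102258/2257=45.31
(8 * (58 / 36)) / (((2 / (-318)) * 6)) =-3074 / 9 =-341.56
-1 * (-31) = 31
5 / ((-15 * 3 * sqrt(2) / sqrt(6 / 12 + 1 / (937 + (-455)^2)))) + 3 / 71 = 3 / 71-sqrt(10812152342) / 1871658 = -0.01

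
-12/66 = -2/11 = -0.18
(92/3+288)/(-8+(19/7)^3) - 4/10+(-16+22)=32.16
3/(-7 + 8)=3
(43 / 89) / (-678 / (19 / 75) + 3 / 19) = -817 / 4525383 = -0.00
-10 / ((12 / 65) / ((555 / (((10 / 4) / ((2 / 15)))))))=-4810 / 3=-1603.33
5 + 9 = 14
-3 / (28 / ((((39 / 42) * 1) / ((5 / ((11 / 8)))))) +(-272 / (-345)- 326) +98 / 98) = 148005 / 10585379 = 0.01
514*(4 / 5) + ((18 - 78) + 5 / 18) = 31633 / 90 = 351.48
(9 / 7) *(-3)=-27 / 7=-3.86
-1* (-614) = 614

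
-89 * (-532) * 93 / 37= 119009.84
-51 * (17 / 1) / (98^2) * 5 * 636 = -689265 / 2401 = -287.07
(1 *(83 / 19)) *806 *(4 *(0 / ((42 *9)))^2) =0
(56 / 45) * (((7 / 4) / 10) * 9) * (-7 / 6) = -343 / 150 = -2.29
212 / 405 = 0.52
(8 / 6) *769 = 3076 / 3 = 1025.33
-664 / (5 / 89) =-11819.20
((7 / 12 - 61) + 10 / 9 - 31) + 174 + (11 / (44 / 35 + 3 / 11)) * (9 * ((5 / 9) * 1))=2536957 / 21204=119.65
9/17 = 0.53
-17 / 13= -1.31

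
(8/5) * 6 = 48/5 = 9.60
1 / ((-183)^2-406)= 1 / 33083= 0.00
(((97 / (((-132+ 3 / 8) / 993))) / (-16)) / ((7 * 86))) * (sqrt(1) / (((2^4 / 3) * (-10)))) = -32107 / 22538880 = -0.00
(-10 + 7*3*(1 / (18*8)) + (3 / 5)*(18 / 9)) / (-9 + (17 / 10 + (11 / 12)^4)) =897264 / 683659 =1.31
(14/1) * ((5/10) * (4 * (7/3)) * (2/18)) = 196/27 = 7.26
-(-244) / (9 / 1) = 244 / 9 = 27.11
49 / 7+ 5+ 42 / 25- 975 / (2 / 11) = -267441 / 50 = -5348.82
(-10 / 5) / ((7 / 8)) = -16 / 7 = -2.29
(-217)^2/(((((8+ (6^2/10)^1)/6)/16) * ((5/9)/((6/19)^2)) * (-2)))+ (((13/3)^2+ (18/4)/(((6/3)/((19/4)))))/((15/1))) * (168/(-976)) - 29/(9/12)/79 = -2541004381149911/72648159840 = -34976.86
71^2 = 5041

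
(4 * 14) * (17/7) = 136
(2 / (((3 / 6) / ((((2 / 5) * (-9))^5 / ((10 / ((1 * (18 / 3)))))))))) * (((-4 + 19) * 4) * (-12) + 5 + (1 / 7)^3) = 5560862575104 / 5359375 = 1037595.35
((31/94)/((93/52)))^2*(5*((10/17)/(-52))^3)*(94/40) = -125/216132696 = -0.00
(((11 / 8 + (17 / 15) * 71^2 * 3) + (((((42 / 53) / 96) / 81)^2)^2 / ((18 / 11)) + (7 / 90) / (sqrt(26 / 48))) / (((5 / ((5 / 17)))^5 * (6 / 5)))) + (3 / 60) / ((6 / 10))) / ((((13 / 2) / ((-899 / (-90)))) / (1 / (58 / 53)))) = 11501 * sqrt(78) / 1166185348380 + 697610097828129800596106436818849 / 28982009274587679117370982400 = 24070.45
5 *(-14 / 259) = -10 / 37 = -0.27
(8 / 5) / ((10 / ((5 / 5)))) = 4 / 25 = 0.16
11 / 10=1.10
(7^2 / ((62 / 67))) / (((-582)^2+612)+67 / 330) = 541695 / 3471409357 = 0.00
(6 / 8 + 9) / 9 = 13 / 12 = 1.08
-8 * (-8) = 64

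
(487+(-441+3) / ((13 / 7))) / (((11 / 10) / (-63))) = -2056950 / 143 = -14384.27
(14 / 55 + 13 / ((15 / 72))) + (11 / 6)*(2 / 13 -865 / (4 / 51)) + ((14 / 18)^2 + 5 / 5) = -9338137441 / 463320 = -20154.83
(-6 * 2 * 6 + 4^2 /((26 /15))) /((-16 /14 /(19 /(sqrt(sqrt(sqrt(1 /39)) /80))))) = 54264 * 39^(1 /8) * sqrt(5) /13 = 14754.91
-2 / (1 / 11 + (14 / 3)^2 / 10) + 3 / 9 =-0.55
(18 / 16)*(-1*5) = -45 / 8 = -5.62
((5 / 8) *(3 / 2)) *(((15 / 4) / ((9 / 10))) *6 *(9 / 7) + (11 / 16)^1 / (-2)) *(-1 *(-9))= 961605 / 3584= 268.30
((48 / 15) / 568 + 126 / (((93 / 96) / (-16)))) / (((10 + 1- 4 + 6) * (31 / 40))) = -183213584 / 887003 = -206.55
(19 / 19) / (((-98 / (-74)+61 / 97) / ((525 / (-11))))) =-376845 / 15422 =-24.44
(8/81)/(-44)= -2/891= -0.00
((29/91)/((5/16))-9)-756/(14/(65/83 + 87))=-4748.27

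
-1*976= -976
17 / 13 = 1.31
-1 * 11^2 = -121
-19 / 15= -1.27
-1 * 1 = -1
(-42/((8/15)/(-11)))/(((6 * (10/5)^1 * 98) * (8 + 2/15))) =2475/27328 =0.09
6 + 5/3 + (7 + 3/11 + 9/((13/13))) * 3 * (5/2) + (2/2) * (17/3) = 8935/66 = 135.38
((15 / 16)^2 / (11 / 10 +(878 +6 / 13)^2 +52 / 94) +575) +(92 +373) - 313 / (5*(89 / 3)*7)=25410104891231076929 / 24439877050879360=1039.70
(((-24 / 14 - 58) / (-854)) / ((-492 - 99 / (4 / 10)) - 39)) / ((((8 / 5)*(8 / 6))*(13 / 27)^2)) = -253935 / 1398230288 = -0.00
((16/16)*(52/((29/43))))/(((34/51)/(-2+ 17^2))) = 962598/29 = 33193.03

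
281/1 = 281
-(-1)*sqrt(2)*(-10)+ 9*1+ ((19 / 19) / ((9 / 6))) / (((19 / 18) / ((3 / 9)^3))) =1543 / 171-10*sqrt(2) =-5.12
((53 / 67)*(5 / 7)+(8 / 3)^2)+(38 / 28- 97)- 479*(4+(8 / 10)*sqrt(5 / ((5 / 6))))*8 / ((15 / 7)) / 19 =-372479369 / 801990- 107296*sqrt(6) / 1425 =-648.88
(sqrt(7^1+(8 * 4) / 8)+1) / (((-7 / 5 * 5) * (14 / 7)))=-sqrt(11) / 14-1 / 14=-0.31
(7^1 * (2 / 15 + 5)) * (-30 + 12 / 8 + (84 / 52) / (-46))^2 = 29258.82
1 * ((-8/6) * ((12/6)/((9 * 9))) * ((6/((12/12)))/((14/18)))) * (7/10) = -8/45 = -0.18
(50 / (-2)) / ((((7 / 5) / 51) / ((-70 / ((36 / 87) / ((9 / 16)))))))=2773125 / 32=86660.16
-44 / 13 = -3.38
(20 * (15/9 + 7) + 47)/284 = 661/852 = 0.78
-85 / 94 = -0.90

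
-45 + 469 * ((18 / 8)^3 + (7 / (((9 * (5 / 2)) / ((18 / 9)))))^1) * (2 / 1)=16161193 / 1440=11223.05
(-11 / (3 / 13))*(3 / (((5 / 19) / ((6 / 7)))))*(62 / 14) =-505362 / 245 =-2062.70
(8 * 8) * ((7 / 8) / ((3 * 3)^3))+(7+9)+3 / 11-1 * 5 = 91012 / 8019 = 11.35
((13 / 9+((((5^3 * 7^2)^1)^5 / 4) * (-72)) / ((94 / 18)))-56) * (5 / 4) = -62843156897277832146635 / 1692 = -37141345683970349968.46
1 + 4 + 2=7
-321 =-321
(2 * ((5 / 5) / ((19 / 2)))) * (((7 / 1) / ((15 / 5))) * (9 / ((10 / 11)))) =462 / 95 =4.86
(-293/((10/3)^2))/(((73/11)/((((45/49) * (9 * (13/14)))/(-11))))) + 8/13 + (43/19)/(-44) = 9079099947/2721238520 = 3.34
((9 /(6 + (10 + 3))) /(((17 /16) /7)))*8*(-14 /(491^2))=-112896 /77869163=-0.00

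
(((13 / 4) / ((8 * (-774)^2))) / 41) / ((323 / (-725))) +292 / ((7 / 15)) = 1111968255608905 / 1777118216832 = 625.71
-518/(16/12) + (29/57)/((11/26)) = -387.30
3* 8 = 24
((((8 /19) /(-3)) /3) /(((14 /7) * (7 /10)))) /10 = -4 /1197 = -0.00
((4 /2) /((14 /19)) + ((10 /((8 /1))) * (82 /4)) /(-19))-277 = -293275 /1064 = -275.63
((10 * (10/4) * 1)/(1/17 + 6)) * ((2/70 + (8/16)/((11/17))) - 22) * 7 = -1387455/2266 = -612.29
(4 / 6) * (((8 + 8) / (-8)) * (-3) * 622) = 2488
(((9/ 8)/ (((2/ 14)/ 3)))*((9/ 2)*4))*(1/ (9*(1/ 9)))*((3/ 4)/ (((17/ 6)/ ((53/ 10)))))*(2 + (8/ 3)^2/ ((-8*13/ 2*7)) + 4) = 3567.95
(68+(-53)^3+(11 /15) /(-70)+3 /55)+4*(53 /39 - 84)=-22393298933 /150150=-149139.52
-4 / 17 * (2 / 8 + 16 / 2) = -33 / 17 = -1.94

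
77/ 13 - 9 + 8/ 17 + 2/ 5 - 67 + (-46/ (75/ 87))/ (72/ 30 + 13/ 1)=-1236647/ 17017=-72.67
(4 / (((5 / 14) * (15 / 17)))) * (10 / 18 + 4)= 39032 / 675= 57.83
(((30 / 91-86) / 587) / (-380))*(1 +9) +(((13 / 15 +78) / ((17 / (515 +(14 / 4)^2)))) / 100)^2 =701965909892456523 / 1173250988000000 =598.31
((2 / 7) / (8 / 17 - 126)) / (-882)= 17 / 6587658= 0.00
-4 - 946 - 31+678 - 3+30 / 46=-305.35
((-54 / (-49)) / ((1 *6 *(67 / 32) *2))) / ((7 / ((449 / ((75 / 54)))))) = 1163808 / 574525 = 2.03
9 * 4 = 36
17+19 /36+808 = 29719 /36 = 825.53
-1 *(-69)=69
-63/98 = -0.64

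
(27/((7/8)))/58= 108/203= 0.53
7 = 7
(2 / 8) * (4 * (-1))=-1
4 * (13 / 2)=26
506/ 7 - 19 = 373/ 7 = 53.29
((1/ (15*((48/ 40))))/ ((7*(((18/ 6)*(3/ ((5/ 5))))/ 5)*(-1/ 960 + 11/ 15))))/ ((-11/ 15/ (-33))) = 0.27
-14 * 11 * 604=-93016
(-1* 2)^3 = -8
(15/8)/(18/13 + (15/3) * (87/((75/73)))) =975/220888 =0.00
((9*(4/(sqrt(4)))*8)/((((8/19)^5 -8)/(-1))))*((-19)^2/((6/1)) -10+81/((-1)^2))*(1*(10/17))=1391.12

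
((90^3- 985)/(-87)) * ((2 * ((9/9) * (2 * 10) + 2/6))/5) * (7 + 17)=-142108528/87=-1633431.36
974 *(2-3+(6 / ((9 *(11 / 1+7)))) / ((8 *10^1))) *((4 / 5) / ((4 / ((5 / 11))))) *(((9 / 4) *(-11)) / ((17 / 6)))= 61849 / 80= 773.11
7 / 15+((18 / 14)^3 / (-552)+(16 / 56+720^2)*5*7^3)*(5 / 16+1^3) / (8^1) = 2524956001927001 / 17310720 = 145860830.86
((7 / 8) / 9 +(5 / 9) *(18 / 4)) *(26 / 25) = 2431 / 900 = 2.70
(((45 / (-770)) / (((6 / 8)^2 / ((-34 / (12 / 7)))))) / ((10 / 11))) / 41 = 34 / 615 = 0.06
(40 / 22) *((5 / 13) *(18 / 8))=225 / 143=1.57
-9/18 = -1/2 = -0.50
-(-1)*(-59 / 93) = -59 / 93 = -0.63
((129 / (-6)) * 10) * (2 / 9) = -430 / 9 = -47.78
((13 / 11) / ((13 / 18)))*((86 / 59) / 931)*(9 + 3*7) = 46440 / 604219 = 0.08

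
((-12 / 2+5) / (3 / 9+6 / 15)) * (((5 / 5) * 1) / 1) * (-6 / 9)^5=160 / 891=0.18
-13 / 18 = -0.72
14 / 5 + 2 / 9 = 136 / 45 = 3.02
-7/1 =-7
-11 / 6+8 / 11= -73 / 66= -1.11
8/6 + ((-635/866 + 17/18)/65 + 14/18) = 178526/84435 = 2.11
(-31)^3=-29791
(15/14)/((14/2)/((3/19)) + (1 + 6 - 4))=45/1988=0.02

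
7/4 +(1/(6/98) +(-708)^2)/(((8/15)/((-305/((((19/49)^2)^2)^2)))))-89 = -76214991411451516600143/135868504328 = -560946716742.10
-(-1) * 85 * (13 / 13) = 85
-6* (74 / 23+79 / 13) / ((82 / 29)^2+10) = -1001631 / 323219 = -3.10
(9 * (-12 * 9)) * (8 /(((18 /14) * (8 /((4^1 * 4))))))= -12096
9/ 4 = 2.25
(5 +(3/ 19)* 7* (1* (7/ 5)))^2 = 386884/ 9025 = 42.87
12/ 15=0.80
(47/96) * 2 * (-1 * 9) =-141/16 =-8.81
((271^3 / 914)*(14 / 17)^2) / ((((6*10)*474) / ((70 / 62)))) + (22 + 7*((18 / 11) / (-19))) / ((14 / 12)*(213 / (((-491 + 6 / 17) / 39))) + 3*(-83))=1227609298597855 / 2422982501481564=0.51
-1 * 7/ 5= -1.40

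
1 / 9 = 0.11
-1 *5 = -5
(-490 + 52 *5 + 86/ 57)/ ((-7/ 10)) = 130240/ 399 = 326.42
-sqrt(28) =-2 * sqrt(7) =-5.29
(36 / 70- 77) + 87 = 368 / 35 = 10.51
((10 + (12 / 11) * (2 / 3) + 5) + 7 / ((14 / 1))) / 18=119 / 132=0.90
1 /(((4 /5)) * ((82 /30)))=75 /164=0.46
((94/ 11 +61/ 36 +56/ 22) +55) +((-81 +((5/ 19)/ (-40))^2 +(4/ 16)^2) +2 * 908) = 4123646783/ 2287296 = 1802.85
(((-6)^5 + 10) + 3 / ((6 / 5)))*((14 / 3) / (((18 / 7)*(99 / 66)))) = -760823 / 81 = -9392.88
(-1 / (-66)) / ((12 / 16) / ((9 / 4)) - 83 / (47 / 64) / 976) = 2867 / 41162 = 0.07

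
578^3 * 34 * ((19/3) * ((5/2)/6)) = 155928695740/9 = 17325410637.78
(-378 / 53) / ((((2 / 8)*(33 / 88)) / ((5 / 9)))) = -2240 / 53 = -42.26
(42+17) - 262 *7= -1775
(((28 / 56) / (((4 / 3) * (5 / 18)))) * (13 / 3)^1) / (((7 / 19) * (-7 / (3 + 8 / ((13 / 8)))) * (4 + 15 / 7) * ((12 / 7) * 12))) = -1957 / 13760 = -0.14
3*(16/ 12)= 4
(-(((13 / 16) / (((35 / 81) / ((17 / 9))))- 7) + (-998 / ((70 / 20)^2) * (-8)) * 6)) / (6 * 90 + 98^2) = -15315763 / 39764480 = -0.39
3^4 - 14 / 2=74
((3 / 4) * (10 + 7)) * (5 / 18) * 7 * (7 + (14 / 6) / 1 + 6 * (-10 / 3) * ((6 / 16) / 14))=62815 / 288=218.11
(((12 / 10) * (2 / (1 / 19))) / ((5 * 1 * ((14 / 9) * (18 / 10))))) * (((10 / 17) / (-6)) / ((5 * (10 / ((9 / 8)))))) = -171 / 23800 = -0.01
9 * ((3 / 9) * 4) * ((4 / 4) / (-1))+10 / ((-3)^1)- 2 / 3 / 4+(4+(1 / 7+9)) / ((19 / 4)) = -3387 / 266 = -12.73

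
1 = 1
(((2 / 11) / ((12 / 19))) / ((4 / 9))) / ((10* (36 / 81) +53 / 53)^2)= 4617 / 211288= 0.02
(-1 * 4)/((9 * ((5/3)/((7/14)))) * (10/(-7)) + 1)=28/293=0.10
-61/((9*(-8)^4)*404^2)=-61/6016794624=-0.00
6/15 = 2/5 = 0.40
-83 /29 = -2.86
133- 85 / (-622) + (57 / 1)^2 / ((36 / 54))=1557064 / 311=5006.64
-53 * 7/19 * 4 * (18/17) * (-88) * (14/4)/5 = 8227296/1615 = 5094.30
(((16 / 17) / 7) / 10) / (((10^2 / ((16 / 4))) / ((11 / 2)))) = 44 / 14875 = 0.00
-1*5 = -5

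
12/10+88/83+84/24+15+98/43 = 822273/35690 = 23.04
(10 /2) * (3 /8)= 15 /8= 1.88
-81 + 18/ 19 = -1521/ 19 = -80.05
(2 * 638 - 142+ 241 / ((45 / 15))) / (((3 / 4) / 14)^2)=11424448 / 27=423127.70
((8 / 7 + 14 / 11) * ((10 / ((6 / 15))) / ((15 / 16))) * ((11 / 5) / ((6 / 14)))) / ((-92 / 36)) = -129.39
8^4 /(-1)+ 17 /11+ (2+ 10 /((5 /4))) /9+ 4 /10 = -2026007 /495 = -4092.94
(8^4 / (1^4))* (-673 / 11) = -2756608 / 11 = -250600.73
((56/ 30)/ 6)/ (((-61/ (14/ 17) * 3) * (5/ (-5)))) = 196/ 139995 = 0.00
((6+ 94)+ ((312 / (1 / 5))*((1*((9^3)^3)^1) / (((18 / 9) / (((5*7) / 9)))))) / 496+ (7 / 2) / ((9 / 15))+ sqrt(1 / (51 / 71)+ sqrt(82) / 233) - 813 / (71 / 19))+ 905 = sqrt(606033*sqrt(82)+ 196580469) / 11883+ 62578115437571 / 26412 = 2369306204.35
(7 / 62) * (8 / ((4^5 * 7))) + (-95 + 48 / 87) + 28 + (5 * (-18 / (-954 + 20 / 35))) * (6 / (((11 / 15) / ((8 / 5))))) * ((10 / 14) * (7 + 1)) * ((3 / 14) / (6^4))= -66.45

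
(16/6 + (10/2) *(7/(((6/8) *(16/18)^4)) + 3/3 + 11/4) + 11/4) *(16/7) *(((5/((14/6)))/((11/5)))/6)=690625/18816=36.70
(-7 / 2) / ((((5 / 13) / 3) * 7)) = -39 / 10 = -3.90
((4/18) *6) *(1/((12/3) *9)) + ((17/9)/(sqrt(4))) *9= 461/54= 8.54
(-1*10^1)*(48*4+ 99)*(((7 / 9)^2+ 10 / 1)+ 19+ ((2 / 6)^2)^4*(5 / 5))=-188411830 / 2187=-86150.81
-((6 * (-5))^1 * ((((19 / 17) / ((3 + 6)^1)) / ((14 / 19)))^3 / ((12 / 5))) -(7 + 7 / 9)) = 7.84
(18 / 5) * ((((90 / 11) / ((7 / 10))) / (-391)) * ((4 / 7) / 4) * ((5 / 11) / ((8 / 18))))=-36450 / 2318239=-0.02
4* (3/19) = 12/19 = 0.63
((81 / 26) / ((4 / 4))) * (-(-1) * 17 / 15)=459 / 130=3.53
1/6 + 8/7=55/42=1.31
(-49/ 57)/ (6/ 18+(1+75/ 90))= -98/ 247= -0.40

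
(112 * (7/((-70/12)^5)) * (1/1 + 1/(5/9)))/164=-62208/31390625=-0.00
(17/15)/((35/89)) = 1513/525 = 2.88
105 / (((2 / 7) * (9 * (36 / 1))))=245 / 216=1.13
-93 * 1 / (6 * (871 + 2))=-31 / 1746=-0.02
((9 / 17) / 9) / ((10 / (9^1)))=9 / 170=0.05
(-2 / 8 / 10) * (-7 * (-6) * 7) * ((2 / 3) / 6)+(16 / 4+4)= 431 / 60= 7.18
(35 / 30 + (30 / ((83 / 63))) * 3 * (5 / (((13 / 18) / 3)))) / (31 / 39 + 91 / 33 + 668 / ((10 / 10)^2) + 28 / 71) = 7179696293 / 3397493448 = 2.11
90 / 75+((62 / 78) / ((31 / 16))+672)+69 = 144809 / 195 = 742.61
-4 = -4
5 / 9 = 0.56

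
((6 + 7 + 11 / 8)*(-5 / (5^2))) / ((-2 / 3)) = 69 / 16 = 4.31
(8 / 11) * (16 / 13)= 128 / 143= 0.90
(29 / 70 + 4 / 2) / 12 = 169 / 840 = 0.20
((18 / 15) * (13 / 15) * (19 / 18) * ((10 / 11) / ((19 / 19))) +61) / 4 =15.50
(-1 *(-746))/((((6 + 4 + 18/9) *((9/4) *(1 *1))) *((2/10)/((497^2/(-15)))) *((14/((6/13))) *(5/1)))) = -26324102/1755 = -14999.49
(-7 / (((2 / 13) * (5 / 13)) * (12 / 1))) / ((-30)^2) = -1183 / 108000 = -0.01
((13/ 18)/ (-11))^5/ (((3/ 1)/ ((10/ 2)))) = -1856465/ 912950447904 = -0.00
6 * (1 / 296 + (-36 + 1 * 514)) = 424467 / 148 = 2868.02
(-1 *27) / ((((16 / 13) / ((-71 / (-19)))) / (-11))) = 274131 / 304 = 901.75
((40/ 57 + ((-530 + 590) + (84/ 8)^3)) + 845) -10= 936317/ 456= 2053.33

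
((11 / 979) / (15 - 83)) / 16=-1 / 96832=-0.00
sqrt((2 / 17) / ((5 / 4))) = 2*sqrt(170) / 85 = 0.31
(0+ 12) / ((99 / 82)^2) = 8.23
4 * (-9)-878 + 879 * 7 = 5239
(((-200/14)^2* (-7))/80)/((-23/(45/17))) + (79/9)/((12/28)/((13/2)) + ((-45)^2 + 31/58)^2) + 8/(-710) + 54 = 56.04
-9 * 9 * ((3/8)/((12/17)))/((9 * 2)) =-153/64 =-2.39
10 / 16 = 5 / 8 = 0.62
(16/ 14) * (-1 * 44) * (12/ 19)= -4224/ 133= -31.76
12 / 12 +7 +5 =13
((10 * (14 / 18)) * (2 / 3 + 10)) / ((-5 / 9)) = -448 / 3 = -149.33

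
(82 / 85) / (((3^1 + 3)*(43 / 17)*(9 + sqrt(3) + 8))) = 697 / 184470- 41*sqrt(3) / 184470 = 0.00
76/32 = 19/8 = 2.38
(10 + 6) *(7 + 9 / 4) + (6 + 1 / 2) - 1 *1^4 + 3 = 313 / 2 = 156.50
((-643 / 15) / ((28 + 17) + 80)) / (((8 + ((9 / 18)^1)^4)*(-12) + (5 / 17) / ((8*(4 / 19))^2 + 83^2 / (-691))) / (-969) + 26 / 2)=-5025885218388 / 191986388674375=-0.03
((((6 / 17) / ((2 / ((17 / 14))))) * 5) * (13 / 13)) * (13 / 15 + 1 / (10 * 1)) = 29 / 28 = 1.04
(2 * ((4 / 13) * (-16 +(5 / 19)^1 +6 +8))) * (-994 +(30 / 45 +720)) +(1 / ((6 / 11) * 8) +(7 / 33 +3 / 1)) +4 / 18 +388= 267539005 / 391248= 683.81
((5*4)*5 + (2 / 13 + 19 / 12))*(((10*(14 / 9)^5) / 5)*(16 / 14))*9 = 4877602688 / 255879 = 19062.15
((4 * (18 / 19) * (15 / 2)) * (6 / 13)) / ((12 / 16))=4320 / 247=17.49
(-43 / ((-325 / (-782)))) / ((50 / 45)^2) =-1361853 / 16250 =-83.81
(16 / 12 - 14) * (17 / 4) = -323 / 6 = -53.83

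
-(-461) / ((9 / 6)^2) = 1844 / 9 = 204.89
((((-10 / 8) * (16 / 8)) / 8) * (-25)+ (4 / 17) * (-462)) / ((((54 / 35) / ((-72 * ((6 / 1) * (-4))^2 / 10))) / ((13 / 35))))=8562216 / 85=100731.95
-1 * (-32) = 32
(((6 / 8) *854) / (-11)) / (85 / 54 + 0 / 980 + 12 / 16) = -25.05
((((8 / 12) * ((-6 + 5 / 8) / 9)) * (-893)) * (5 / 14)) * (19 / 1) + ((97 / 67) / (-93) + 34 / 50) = 189469632133 / 78510600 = 2413.30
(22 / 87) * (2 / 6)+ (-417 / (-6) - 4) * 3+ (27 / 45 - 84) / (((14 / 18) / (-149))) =295492429 / 18270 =16173.64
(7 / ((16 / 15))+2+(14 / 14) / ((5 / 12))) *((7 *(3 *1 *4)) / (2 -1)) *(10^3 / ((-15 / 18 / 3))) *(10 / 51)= -11050200 / 17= -650011.76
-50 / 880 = -5 / 88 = -0.06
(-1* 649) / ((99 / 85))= -5015 / 9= -557.22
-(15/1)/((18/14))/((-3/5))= 175/9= 19.44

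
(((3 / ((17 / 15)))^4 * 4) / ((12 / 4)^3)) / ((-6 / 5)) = -506250 / 83521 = -6.06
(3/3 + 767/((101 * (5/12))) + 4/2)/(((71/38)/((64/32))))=22.72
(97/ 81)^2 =9409/ 6561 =1.43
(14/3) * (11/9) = 154/27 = 5.70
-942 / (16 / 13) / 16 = -6123 / 128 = -47.84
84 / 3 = 28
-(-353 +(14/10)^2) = 8776/25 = 351.04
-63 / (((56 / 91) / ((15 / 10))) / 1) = -2457 / 16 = -153.56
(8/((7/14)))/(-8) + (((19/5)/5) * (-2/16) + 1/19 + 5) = 11239/3800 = 2.96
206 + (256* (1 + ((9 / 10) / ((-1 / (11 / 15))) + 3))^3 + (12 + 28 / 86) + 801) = 10557.81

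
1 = 1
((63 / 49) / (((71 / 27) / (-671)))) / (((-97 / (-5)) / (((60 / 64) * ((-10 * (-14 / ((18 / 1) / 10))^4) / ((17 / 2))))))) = 71922812500 / 1053711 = 68256.68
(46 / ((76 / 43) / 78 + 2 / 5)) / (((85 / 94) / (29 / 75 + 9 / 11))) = 300326663 / 2071025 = 145.01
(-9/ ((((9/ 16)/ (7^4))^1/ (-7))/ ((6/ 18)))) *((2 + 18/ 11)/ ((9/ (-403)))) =-4334861440/ 297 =-14595493.06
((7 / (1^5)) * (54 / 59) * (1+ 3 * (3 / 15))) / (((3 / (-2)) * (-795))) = 672 / 78175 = 0.01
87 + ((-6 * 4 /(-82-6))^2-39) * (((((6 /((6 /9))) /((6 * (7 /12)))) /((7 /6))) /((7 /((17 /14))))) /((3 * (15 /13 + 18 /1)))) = 2091606681 /24113243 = 86.74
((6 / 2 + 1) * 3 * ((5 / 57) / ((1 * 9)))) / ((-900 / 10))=-2 / 1539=-0.00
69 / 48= 23 / 16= 1.44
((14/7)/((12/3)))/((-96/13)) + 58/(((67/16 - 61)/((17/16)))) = -67043/58176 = -1.15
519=519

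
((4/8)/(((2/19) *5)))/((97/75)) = 285/388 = 0.73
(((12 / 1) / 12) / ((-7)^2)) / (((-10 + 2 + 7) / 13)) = -13 / 49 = -0.27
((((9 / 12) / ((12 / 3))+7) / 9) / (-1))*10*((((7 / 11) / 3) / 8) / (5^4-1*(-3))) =-4025 / 11937024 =-0.00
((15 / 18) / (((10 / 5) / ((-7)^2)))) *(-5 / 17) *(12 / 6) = -1225 / 102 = -12.01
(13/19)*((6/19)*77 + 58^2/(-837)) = 4196114/302157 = 13.89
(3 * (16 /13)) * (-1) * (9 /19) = -432 /247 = -1.75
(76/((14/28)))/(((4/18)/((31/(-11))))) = -21204/11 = -1927.64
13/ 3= 4.33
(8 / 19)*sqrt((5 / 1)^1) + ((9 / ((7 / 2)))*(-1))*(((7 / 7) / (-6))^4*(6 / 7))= -1 / 588 + 8*sqrt(5) / 19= 0.94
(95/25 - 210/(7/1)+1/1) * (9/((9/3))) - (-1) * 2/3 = -1124/15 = -74.93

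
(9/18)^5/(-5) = -0.01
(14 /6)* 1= 7 /3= 2.33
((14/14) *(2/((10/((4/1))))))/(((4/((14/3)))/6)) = 28/5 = 5.60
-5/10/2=-1/4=-0.25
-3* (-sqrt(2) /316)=3* sqrt(2) /316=0.01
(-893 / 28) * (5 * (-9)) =40185 / 28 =1435.18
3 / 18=1 / 6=0.17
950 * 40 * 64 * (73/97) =177536000/97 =1830268.04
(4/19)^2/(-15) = -16/5415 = -0.00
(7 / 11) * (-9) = -63 / 11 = -5.73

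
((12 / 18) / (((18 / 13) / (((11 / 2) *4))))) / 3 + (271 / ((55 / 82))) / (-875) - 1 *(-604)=2366431268 / 3898125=607.07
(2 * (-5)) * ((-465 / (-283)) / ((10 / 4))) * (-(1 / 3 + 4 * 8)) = 60140 / 283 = 212.51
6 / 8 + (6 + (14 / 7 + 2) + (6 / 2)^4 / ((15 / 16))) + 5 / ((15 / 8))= 5989 / 60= 99.82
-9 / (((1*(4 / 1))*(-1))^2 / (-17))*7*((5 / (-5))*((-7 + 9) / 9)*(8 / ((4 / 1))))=-119 / 4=-29.75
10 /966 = 5 /483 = 0.01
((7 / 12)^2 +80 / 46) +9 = 36695 / 3312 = 11.08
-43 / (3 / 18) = -258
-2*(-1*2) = 4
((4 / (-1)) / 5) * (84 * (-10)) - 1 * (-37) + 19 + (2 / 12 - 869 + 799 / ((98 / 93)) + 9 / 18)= 181663 / 294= 617.90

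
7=7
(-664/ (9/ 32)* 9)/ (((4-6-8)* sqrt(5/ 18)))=31872* sqrt(10)/ 25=4031.52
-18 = -18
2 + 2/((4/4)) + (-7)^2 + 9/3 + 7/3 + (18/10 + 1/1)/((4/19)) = 2149/30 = 71.63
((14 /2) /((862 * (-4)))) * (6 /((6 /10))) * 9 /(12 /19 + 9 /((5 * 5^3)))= -1246875 /4408268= -0.28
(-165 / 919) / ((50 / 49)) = -0.18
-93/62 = -1.50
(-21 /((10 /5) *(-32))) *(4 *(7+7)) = 147 /8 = 18.38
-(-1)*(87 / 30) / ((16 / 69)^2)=138069 / 2560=53.93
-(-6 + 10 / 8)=19 / 4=4.75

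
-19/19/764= -1/764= -0.00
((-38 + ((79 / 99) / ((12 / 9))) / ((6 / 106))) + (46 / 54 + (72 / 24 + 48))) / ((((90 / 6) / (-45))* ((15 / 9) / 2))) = -29017 / 330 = -87.93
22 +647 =669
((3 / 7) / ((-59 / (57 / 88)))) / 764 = -171 / 27766816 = -0.00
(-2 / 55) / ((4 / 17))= -17 / 110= -0.15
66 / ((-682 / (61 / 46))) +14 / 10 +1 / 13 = 125001 / 92690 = 1.35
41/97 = 0.42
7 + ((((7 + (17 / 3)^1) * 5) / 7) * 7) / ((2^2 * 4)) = 263 / 24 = 10.96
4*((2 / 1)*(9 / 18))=4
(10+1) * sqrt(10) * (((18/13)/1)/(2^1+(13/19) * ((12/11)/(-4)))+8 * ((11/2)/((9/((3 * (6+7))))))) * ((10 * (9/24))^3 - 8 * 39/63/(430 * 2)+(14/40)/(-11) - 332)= -251200576001705 * sqrt(10)/427111776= -1859854.99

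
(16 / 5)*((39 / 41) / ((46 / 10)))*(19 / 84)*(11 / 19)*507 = 290004 / 6601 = 43.93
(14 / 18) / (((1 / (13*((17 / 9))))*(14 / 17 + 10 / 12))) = 11.53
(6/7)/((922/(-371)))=-159/461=-0.34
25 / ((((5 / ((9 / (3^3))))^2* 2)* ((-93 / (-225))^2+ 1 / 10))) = 625 / 3047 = 0.21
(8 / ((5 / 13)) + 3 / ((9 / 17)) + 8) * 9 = 310.20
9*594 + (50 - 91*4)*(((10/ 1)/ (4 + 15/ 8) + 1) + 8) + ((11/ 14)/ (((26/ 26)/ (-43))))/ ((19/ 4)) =1978.42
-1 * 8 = -8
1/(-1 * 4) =-1/4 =-0.25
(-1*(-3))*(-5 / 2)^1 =-15 / 2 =-7.50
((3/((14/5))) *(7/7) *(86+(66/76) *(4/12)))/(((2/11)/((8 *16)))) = 8656560/133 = 65086.92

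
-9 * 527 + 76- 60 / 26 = -60701 / 13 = -4669.31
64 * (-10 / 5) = -128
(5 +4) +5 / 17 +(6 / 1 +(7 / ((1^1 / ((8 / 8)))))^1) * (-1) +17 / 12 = -467 / 204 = -2.29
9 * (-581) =-5229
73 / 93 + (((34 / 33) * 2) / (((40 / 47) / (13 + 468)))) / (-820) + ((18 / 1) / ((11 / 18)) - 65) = -303505889 / 8388600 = -36.18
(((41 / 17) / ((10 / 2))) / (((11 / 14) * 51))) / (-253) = -574 / 12064305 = -0.00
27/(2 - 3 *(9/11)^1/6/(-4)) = 2376/185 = 12.84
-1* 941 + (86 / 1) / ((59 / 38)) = -52251 / 59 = -885.61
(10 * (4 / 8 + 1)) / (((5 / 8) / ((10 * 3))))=720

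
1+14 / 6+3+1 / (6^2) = 229 / 36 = 6.36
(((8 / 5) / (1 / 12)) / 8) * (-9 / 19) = -108 / 95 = -1.14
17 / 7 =2.43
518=518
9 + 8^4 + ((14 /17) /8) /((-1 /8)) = 69771 /17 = 4104.18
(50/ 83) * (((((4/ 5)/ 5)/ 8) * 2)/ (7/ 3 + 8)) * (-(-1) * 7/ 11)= 42/ 28303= 0.00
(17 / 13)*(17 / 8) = 289 / 104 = 2.78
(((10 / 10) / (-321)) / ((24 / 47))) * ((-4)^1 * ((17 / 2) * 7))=5593 / 3852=1.45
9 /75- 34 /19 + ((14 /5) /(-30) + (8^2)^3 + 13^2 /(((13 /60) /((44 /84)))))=262550.81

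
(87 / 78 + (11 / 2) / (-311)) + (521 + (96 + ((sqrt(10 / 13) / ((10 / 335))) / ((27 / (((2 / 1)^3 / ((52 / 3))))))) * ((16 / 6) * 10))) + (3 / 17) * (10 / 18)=5360 * sqrt(130) / 4563 + 127467634 / 206193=631.59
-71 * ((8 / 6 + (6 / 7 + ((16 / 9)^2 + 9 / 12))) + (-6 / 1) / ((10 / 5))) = -499343 / 2268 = -220.17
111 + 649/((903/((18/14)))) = 235824/2107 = 111.92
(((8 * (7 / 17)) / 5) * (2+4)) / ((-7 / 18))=-10.16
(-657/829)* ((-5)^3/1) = 82125/829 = 99.07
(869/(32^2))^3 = 656234909/1073741824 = 0.61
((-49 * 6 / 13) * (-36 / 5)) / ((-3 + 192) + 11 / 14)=148176 / 172705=0.86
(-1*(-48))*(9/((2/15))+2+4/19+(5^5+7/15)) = 14570008/95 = 153368.51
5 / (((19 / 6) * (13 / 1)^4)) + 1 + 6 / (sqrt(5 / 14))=542689 / 542659 + 6 * sqrt(70) / 5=11.04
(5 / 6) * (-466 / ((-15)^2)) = -233 / 135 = -1.73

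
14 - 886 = -872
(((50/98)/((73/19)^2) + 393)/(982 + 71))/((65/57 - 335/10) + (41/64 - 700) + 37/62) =-3868724572288/7578014658732063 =-0.00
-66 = -66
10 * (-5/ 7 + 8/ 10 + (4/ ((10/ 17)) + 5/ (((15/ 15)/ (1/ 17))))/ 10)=4731/ 595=7.95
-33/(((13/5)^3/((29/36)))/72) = -108.90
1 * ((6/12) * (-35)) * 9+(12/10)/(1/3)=-1539/10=-153.90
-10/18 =-5/9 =-0.56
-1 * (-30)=30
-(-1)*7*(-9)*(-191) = 12033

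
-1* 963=-963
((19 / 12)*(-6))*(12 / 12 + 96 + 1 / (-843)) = -776815 / 843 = -921.49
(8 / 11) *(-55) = -40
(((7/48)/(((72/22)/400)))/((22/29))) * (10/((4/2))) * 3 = 25375/72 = 352.43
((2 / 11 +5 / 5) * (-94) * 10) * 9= -109980 / 11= -9998.18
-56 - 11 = -67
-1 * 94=-94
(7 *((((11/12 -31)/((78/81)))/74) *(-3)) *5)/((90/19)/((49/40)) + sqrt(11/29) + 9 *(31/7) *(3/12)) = 94881805509897/29546333314628 -59138236269 *sqrt(319)/7386583328657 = 3.07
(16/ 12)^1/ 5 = 4/ 15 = 0.27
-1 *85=-85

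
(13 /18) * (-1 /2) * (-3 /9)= 13 /108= 0.12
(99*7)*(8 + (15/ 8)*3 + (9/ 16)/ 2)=308385/ 32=9637.03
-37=-37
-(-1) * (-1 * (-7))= 7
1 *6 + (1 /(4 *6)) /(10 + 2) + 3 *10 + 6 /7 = 74311 /2016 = 36.86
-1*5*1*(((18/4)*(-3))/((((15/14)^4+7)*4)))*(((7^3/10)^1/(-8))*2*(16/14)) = -6353046/319537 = -19.88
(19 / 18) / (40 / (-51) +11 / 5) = 85 / 114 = 0.75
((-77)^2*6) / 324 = 109.80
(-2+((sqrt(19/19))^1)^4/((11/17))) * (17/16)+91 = 90.52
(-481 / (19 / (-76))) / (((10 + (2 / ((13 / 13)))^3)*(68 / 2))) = 481 / 153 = 3.14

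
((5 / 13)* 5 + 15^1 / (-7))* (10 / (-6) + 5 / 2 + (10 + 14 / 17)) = -11890 / 4641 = -2.56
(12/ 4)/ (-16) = -0.19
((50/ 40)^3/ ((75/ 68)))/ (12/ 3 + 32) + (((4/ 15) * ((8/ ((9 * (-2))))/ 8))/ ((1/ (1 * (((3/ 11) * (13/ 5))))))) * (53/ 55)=1021049/ 26136000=0.04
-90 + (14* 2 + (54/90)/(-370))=-62.00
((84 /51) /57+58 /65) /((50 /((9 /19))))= 87033 /9972625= 0.01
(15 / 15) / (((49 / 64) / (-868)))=-7936 / 7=-1133.71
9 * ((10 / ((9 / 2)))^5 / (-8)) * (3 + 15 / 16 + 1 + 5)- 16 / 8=-1329374 / 2187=-607.85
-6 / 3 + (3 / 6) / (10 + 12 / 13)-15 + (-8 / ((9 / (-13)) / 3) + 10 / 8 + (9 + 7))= 7447 / 213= 34.96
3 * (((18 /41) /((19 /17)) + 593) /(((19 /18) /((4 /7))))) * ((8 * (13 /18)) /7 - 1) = -122034792 /725249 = -168.27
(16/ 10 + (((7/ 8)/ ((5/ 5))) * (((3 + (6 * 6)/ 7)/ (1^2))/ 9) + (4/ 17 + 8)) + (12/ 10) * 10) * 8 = 181.02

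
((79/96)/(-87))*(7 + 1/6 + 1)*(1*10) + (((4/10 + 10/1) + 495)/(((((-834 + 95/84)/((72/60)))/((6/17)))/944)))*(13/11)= -2356039586287961/8195007664800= -287.50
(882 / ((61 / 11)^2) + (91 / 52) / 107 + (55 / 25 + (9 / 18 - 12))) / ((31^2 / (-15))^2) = 6950698785 / 1470788462348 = 0.00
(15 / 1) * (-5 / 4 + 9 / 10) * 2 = -21 / 2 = -10.50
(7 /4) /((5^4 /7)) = 49 /2500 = 0.02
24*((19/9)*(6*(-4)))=-1216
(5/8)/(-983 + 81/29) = -145/227408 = -0.00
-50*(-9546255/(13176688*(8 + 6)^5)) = 238656375/3543369523456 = 0.00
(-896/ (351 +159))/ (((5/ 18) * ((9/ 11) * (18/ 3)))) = -4928/ 3825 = -1.29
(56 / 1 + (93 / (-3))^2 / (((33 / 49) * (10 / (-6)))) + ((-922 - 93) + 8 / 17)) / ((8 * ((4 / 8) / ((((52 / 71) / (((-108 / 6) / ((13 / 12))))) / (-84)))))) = -143374361 / 602244720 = -0.24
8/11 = 0.73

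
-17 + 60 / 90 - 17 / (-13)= -586 / 39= -15.03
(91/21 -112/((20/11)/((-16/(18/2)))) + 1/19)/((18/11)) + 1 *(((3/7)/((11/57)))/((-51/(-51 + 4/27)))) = 723406094/10072755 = 71.82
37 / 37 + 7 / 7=2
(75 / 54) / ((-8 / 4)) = -25 / 36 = -0.69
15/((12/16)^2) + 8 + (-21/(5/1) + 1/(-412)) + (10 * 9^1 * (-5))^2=1251638269/6180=202530.46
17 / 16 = 1.06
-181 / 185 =-0.98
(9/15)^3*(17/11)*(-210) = -70.10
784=784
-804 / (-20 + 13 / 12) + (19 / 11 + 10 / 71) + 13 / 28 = 44.83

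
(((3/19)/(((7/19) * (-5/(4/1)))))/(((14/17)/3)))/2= -0.62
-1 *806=-806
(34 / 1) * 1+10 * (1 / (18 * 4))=1229 / 36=34.14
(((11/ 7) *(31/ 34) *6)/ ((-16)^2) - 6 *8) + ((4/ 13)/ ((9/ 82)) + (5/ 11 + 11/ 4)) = -1645072199/ 39207168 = -41.96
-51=-51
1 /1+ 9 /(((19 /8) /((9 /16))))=119 /38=3.13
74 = 74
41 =41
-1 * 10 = -10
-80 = -80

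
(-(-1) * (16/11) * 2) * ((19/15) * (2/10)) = 608/825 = 0.74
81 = 81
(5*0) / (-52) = 0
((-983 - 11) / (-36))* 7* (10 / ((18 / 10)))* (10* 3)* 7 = 6088250 / 27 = 225490.74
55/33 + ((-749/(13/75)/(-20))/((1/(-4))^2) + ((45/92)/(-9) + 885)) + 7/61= 950686021/218868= 4343.65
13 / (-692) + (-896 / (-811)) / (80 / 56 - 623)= -50212817 / 2441833412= -0.02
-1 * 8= -8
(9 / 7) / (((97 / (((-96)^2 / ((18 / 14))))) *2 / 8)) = 36864 / 97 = 380.04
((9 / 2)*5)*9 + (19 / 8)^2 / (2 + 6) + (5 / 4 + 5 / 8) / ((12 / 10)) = 104841 / 512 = 204.77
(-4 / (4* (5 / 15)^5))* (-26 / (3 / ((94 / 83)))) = 197964 / 83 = 2385.11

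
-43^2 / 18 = -1849 / 18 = -102.72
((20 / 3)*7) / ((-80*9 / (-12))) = 7 / 9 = 0.78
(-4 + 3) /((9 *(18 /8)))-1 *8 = -652 /81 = -8.05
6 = 6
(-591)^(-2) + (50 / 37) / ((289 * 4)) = 8753411 / 7469723466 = 0.00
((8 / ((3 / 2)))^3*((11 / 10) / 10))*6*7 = 157696 / 225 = 700.87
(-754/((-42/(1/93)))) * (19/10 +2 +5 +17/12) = 233363/117180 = 1.99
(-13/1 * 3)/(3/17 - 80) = 663/1357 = 0.49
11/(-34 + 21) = -11/13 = -0.85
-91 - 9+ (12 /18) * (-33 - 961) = -2288 /3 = -762.67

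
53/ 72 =0.74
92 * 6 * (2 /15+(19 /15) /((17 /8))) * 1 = 34224 /85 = 402.64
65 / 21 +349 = 7394 / 21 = 352.10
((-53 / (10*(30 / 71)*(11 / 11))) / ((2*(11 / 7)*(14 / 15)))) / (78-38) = -3763 / 35200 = -0.11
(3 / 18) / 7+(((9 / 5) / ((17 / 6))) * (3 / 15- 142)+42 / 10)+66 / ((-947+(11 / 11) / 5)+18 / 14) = -5640014209 / 65634450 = -85.93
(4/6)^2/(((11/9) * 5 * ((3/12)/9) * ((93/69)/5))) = 3312/341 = 9.71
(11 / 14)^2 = 121 / 196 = 0.62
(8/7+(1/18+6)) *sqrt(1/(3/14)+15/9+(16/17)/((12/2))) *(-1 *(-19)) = 17233 *sqrt(16881)/6426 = 348.43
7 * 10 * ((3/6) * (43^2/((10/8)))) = 51772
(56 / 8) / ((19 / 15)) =105 / 19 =5.53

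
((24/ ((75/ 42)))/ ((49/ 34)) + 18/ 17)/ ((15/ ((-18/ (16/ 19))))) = -14.80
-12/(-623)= 12/623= 0.02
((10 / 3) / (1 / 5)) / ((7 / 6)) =100 / 7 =14.29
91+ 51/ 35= 3236/ 35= 92.46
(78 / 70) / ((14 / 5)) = 39 / 98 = 0.40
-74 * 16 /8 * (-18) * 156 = 415584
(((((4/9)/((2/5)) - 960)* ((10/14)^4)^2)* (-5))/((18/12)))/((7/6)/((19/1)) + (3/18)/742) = 3514.34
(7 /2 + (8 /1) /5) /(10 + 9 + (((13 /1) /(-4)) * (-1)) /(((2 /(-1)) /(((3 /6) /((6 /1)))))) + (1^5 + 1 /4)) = 2448 /9655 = 0.25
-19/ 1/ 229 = -19/ 229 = -0.08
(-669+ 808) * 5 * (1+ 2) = 2085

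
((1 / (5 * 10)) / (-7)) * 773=-773 / 350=-2.21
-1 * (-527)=527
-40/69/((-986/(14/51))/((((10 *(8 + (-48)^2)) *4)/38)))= 44800/114057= 0.39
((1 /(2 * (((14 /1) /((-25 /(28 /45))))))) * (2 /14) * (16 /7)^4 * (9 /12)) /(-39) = 1152000 /10706059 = 0.11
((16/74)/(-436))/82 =-1/165353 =-0.00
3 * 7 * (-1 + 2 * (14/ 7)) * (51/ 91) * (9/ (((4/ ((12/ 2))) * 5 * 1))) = 95.33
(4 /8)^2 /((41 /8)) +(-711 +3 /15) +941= 47201 /205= 230.25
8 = 8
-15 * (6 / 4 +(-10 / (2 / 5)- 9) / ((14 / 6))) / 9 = 305 / 14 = 21.79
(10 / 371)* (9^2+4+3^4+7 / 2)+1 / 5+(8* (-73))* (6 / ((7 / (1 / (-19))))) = 31.11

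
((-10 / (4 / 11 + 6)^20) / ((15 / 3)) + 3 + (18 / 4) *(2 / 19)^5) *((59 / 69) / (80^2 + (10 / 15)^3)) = 15737038381997032618470250417963522795806356631 / 39263633689109717324055942990800000000000000000000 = 0.00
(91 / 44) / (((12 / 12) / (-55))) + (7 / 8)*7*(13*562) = 89271 / 2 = 44635.50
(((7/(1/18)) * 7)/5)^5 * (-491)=-83863772777438.12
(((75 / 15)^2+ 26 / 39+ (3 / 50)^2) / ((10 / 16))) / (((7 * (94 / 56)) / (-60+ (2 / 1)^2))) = -86252096 / 440625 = -195.75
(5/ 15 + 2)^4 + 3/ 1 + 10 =3454/ 81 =42.64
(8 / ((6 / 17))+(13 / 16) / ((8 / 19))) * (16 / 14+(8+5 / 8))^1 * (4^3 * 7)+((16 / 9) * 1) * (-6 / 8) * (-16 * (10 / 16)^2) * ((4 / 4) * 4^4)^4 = 1717992084815 / 48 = 35791501766.98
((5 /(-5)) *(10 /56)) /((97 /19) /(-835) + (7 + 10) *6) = -0.00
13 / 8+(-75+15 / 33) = -6417 / 88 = -72.92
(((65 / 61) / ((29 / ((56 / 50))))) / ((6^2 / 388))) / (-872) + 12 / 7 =208184891 / 121477230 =1.71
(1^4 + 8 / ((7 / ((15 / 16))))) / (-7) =-29 / 98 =-0.30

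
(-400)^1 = -400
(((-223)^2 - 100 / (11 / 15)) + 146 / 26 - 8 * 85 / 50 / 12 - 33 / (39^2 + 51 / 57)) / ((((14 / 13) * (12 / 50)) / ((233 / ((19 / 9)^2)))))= 32254491706575165 / 3215112208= 10032151.17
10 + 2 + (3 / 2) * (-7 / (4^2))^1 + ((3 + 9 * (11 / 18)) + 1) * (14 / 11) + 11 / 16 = 8491 / 352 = 24.12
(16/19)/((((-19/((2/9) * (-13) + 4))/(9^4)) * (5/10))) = -233280/361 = -646.20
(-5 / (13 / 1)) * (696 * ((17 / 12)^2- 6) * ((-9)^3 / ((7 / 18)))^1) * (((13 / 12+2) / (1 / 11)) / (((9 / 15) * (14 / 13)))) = -41229354375 / 392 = -105176924.43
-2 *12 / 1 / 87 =-0.28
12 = 12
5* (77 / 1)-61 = 324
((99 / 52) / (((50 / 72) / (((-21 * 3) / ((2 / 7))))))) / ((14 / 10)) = -56133 / 130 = -431.79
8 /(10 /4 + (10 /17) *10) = 0.95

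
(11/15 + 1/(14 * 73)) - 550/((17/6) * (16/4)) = -47.80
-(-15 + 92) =-77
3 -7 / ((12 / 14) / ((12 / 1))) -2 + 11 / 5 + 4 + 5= -429 / 5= -85.80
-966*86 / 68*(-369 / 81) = 283843 / 51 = 5565.55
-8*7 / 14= -4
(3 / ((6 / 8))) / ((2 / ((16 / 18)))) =16 / 9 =1.78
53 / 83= 0.64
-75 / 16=-4.69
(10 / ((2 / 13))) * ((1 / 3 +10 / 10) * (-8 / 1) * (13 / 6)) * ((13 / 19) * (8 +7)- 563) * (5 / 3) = 709935200 / 513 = 1383889.28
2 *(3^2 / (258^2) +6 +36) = 310633 / 3698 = 84.00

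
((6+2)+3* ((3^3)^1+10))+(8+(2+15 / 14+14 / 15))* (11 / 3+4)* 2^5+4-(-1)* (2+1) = 967418 / 315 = 3071.17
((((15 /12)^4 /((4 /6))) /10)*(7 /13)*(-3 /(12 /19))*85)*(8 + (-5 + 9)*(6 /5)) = -847875 /832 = -1019.08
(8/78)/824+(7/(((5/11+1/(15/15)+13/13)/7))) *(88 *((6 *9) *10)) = 7621373761/8034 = 948640.00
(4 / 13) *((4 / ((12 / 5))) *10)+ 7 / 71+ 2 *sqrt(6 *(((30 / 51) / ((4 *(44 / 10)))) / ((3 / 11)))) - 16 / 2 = -1.06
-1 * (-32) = 32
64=64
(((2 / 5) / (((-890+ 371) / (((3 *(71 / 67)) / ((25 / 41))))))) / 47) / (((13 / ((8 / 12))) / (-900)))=139728 / 35410505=0.00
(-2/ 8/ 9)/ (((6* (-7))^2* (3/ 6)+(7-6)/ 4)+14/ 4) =-1/ 31887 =-0.00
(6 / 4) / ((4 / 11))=33 / 8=4.12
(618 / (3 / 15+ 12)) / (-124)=-1545 / 3782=-0.41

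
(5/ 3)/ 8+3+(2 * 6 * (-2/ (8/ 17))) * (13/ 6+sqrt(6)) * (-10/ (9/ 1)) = 9071/ 72+170 * sqrt(6)/ 3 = 264.79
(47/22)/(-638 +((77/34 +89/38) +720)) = 0.02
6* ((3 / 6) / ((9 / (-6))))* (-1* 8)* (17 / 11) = 24.73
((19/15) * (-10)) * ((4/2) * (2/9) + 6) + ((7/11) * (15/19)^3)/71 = -11805923441/144635733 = -81.63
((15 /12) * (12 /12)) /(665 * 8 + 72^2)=5 /42016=0.00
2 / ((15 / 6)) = 4 / 5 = 0.80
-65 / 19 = -3.42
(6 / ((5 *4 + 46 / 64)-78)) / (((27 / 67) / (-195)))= 50.69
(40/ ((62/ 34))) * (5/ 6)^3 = 12.69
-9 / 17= -0.53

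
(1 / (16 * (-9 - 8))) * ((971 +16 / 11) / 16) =-10697 / 47872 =-0.22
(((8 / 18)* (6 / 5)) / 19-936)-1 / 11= -2934557 / 3135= -936.06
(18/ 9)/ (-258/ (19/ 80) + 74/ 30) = -570/ 308897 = -0.00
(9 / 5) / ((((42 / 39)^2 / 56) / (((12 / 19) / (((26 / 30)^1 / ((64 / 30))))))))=89856 / 665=135.12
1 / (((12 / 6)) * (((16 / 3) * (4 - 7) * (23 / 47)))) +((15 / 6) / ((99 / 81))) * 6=98843 / 8096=12.21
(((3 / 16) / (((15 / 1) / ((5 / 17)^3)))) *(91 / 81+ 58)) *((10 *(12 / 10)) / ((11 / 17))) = 119725 / 343332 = 0.35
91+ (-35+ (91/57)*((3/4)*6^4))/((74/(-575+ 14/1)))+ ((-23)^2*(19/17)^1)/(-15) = -4104207521/358530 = -11447.32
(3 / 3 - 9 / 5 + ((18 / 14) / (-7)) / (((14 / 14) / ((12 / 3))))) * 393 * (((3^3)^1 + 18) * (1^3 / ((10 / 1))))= -664956 / 245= -2714.11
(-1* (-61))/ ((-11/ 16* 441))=-976/ 4851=-0.20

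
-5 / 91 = -0.05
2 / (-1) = -2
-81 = -81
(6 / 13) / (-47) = -6 / 611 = -0.01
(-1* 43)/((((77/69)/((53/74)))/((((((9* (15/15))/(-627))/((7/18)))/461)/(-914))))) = -4245777/1756240129798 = -0.00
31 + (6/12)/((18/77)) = 1193/36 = 33.14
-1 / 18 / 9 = -1 / 162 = -0.01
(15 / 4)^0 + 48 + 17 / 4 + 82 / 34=3785 / 68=55.66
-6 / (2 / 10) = -30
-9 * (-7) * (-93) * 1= -5859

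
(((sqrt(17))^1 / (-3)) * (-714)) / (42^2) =17 * sqrt(17) / 126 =0.56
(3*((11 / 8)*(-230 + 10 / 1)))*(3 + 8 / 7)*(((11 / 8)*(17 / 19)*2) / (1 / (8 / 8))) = -9250.70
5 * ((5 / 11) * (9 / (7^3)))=225 / 3773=0.06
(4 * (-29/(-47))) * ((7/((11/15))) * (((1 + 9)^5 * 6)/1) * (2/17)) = 14616000000/8789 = 1662987.83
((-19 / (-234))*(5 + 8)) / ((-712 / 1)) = -19 / 12816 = -0.00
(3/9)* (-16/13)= -16/39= -0.41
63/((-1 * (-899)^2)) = -0.00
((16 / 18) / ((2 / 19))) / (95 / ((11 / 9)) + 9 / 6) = 1672 / 15687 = 0.11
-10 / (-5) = 2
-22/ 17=-1.29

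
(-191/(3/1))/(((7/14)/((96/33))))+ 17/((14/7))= -23887/66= -361.92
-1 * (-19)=19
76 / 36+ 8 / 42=145 / 63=2.30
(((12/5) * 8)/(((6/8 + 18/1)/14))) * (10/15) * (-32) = -114688/375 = -305.83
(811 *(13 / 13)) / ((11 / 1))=811 / 11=73.73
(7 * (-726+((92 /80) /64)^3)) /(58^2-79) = -10657726378831 /6889144320000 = -1.55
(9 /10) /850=9 /8500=0.00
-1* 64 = -64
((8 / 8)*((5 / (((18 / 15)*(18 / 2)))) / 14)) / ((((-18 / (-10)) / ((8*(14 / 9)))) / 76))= 38000 / 2187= 17.38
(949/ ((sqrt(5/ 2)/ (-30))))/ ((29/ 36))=-22352.29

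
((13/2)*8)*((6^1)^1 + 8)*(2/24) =182/3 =60.67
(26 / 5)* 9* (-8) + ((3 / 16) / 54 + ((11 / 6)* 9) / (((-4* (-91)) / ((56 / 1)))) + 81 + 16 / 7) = -37814521 / 131040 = -288.57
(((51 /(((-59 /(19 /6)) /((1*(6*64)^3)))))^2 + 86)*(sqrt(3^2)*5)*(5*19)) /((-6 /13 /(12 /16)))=-774569907762239472320775 /13924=-55628404751669022717.67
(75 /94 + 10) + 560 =53655 /94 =570.80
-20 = -20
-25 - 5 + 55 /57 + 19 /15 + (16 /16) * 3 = -2353 /95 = -24.77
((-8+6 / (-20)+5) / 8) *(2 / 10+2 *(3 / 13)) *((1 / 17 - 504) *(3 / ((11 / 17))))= 255033 / 400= 637.58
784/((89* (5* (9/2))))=1568/4005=0.39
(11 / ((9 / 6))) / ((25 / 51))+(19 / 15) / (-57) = 3361 / 225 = 14.94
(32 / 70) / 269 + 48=451936 / 9415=48.00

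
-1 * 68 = -68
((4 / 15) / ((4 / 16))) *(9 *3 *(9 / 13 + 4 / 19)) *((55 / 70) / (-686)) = -88308 / 2965235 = -0.03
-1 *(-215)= 215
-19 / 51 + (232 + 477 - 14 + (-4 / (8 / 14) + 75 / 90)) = 70223 / 102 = 688.46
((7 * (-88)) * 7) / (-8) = 539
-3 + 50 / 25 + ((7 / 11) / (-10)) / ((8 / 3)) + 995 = 874699 / 880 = 993.98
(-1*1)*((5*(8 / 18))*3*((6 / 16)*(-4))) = 10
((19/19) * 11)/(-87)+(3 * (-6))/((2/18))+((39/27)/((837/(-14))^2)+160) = -388741903/182848509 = -2.13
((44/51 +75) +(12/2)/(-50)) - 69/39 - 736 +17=-10691314/16575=-645.03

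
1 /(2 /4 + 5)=2 /11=0.18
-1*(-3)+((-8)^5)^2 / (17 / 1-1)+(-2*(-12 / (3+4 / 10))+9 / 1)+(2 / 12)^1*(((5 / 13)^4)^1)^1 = 195503074533017 / 2913222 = 67108883.06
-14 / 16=-7 / 8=-0.88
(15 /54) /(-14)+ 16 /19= 3937 /4788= 0.82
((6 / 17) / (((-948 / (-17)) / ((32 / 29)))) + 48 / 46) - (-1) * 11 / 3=745679 / 158079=4.72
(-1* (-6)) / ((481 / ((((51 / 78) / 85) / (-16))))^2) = 3 / 500480115200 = 0.00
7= 7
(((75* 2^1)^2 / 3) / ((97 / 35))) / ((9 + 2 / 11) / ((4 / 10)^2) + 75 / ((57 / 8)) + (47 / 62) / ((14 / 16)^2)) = 333344550000 / 8487361193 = 39.28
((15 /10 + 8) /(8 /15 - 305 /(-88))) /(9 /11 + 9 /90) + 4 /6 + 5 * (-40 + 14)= -126.75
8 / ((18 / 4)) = 16 / 9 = 1.78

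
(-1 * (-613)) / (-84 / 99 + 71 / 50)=1011450 / 943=1072.59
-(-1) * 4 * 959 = 3836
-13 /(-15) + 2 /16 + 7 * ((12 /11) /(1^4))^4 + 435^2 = 332472347519 /1756920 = 189235.91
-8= -8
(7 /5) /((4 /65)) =91 /4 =22.75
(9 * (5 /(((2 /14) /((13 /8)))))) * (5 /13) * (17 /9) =2975 /8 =371.88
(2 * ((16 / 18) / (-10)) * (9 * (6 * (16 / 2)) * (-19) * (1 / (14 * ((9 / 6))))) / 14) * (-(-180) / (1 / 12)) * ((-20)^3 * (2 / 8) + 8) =-1046421504 / 49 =-21355540.90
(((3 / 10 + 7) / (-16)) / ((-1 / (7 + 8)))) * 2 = 219 / 16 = 13.69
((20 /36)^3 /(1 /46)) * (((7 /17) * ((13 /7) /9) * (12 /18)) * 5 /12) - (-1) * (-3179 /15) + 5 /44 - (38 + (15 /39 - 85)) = -165.02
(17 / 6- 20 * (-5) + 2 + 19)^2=552049 / 36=15334.69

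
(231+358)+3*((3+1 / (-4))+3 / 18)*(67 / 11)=28261 / 44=642.30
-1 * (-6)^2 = -36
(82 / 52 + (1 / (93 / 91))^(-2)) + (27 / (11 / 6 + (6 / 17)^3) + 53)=64160137311 / 916524518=70.00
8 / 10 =4 / 5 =0.80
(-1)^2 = 1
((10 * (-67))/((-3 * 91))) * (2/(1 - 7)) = -670/819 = -0.82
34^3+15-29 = 39290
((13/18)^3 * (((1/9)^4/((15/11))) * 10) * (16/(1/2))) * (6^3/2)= 773344/531441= 1.46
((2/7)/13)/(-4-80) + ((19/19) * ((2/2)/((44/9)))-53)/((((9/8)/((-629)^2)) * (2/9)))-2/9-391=-10538152320365/126126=-83552576.95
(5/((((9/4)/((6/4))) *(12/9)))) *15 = 75/2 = 37.50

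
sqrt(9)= 3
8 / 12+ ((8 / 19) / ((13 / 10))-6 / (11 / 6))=-18602 / 8151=-2.28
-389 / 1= -389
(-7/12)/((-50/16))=14/75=0.19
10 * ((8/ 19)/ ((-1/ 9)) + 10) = 1180/ 19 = 62.11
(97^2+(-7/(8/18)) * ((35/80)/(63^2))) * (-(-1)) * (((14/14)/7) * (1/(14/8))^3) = 5419583/21609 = 250.80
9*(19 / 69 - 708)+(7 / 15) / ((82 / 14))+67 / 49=-6368.07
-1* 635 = -635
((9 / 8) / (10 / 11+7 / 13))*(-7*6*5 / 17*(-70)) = 525525 / 782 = 672.03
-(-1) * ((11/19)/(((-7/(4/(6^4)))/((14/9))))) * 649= -7139/27702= -0.26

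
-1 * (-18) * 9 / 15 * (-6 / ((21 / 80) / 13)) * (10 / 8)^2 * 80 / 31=-2808000 / 217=-12940.09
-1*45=-45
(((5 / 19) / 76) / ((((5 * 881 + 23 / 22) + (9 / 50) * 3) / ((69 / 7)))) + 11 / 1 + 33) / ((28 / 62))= 5569206427719 / 57161932744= 97.43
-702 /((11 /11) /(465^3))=-70582326750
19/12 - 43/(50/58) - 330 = -113489/300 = -378.30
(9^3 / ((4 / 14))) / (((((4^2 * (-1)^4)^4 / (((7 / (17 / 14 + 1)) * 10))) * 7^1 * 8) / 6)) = 535815 / 4063232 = 0.13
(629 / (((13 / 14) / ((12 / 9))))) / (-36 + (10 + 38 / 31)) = -36.46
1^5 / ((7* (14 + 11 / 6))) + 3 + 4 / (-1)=-659 / 665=-0.99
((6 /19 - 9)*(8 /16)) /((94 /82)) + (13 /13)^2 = -4979 /1786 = -2.79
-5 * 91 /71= -455 /71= -6.41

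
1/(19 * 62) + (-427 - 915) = -1580875/1178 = -1342.00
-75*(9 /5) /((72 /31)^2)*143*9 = -2061345 /64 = -32208.52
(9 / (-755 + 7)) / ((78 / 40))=-15 / 2431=-0.01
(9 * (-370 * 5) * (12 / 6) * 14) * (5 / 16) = -291375 / 2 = -145687.50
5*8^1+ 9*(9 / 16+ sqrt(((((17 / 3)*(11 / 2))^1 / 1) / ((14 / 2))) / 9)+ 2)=sqrt(7854) / 14+ 1009 / 16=69.39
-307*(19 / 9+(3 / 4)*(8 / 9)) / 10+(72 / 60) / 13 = -99667 / 1170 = -85.19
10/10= 1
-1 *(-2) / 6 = 1 / 3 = 0.33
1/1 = 1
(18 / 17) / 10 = 9 / 85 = 0.11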